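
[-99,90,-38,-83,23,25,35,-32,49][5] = 25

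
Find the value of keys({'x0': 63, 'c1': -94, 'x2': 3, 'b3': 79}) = ['x0', 'c1', 'x2', 'b3']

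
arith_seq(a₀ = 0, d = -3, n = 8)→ [0, -3, -6, -9, -12, -15, -18, -21]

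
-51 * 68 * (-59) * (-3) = -613836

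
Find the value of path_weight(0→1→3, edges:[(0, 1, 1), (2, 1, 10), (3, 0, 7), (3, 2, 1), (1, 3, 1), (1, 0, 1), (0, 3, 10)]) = w(0→1)=1 + w(1→3)=1
= 2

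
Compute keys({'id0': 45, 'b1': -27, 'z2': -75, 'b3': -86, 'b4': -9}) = ['id0', 'b1', 'z2', 'b3', 'b4']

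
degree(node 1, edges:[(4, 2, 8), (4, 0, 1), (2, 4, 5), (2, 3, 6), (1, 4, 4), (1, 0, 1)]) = incident: (1,4), (1,0)
= 2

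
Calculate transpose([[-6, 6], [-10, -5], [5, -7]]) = [[-6, -10, 5], [6, -5, -7]]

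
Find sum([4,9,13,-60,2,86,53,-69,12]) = 4 + 9 + 13 + (-60) + 2 + 86 + 53 + (-69) + 12
= 50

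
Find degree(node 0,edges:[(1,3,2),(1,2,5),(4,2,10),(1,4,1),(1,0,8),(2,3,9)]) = 1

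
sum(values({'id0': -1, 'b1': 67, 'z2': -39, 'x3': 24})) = (-1) + 67 + (-39) + 24
= 51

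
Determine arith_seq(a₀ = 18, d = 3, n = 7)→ [18, 21, 24, 27, 30, 33, 36]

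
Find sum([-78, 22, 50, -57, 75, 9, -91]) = -70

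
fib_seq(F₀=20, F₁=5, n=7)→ F_2 = F_1 + F_0 = 25
F_3 = F_2 + F_1 = 30
F_4 = F_3 + F_2 = 55
...
= [20, 5, 25, 30, 55, 85, 140]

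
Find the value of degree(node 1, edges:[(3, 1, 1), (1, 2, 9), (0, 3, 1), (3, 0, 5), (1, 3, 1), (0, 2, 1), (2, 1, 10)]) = incident: (3,1), (1,2), (1,3), (2,1)
= 4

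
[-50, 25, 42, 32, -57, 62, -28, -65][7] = -65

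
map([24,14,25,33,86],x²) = (24)²=576, (14)²=196, (25)²=625, (33)²=1089, (86)²=7396
= [576, 196, 625, 1089, 7396]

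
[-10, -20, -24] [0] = -10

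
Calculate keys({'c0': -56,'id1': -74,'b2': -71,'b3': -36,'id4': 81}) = ['c0', 'id1', 'b2', 'b3', 'id4']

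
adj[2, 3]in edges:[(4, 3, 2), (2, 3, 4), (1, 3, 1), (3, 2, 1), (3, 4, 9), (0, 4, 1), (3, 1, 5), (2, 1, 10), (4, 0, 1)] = 4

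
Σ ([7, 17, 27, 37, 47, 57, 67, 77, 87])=423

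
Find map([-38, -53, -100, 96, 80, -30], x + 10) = [-28, -43, -90, 106, 90, -20]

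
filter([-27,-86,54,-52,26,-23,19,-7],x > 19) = [54, 26]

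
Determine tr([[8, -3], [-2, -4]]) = diagonal: 8 + (-4)
= 4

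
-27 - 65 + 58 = -34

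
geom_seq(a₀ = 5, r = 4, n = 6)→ a_0 = 5*4^0 = 5
a_1 = 5*4^1 = 20
a_2 = 5*4^2 = 80
...
= [5, 20, 80, 320, 1280, 5120]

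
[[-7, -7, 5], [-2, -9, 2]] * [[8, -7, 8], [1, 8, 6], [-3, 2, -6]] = [[-78, 3, -128], [-31, -54, -82]]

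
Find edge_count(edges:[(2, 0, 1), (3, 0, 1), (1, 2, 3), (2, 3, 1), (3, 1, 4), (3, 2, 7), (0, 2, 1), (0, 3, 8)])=8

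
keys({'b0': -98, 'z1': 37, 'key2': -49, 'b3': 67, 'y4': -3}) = ['b0', 'z1', 'key2', 'b3', 'y4']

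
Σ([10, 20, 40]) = 70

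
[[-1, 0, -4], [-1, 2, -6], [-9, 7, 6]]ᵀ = [[-1, -1, -9], [0, 2, 7], [-4, -6, 6]]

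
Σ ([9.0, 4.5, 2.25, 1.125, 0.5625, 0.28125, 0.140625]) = 9.0 + 4.5 + 2.25 + 1.125 + 0.5625 + 0.28125 + 0.140625
= 17.859375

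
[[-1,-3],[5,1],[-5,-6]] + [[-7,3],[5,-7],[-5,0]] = [[-8, 0], [10, -6], [-10, -6]]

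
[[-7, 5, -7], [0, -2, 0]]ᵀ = [[-7, 0], [5, -2], [-7, 0]]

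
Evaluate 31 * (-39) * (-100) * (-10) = -1209000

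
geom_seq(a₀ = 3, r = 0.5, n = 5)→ a_0 = 3*0.5^0 = 3.0
a_1 = 3*0.5^1 = 1.5
a_2 = 3*0.5^2 = 0.75
...
= [3.0, 1.5, 0.75, 0.375, 0.1875]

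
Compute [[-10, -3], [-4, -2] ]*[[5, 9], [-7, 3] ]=[[-29, -99], [-6, -42]]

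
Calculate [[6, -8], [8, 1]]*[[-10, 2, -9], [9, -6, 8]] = C[0][0] = (6)*(-10) + (-8)*(9) = -132
C[0][1] = (6)*(2) + (-8)*(-6) = 60
C[0][2] = (6)*(-9) + (-8)*(8) = -118
C[1][0] = (8)*(-10) + (1)*(9) = -71
C[1][1] = (8)*(2) + (1)*(-6) = 10
C[1][2] = (8)*(-9) + (1)*(8) = -64
= [[-132, 60, -118], [-71, 10, -64]]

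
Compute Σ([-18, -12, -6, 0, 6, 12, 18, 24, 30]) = (-18) + (-12) + (-6) + 0 + 6 + 12 + 18 + 24 + 30
= 54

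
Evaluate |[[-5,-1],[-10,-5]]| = (-5)*(-5) - (-1)*(-10)
= 15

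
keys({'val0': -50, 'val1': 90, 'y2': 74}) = ['val0', 'val1', 'y2']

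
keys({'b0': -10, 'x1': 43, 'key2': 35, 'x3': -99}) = ['b0', 'x1', 'key2', 'x3']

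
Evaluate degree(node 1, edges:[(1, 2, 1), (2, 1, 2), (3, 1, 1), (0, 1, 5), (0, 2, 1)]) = 4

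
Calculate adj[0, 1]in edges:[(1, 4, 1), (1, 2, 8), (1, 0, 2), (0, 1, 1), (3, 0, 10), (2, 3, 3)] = 1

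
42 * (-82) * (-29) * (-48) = -4794048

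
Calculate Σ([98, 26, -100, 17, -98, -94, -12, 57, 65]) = -41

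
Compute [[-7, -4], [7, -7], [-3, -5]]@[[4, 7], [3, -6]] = [[-40, -25], [7, 91], [-27, 9]]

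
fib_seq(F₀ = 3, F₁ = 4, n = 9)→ F_2 = F_1 + F_0 = 7
F_3 = F_2 + F_1 = 11
F_4 = F_3 + F_2 = 18
...
= [3, 4, 7, 11, 18, 29, 47, 76, 123]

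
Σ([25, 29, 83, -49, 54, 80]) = 25 + 29 + 83 + (-49) + 54 + 80
= 222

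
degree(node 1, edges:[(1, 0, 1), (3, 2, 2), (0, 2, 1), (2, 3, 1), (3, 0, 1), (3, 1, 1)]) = incident: (1,0), (3,1)
= 2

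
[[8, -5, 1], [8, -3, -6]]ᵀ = [[8, 8], [-5, -3], [1, -6]]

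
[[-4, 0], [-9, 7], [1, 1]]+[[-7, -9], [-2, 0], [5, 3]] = [[-11, -9], [-11, 7], [6, 4]]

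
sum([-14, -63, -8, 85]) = (-14) + (-63) + (-8) + 85
= 0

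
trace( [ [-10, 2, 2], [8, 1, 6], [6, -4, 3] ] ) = diagonal: (-10) + 1 + 3
= -6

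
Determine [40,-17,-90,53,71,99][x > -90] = keep x where x > -90: 40✓, -17✓, -90✗, 53✓, 71✓, 99✓
= [40, -17, 53, 71, 99]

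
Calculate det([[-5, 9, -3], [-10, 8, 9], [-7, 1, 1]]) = (1)*(-5)*det([[8, 9], [1, 1]]) + (-1)*(9)*det([[-10, 9], [-7, 1]]) + (1)*(-3)*det([[-10, 8], [-7, 1]])
= 5 + -477 + -138
= -610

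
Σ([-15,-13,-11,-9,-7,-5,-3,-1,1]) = -63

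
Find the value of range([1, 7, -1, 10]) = 11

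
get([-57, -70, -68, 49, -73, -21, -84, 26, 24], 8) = 24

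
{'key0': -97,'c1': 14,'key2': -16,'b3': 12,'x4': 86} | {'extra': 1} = {'key0': -97, 'c1': 14, 'key2': -16, 'b3': 12, 'x4': 86, 'extra': 1}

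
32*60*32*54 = 3317760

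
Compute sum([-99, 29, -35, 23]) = (-99) + 29 + (-35) + 23
= -82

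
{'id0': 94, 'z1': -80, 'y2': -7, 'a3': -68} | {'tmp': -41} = {'id0': 94, 'z1': -80, 'y2': -7, 'a3': -68, 'tmp': -41}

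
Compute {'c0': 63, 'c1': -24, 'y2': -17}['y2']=-17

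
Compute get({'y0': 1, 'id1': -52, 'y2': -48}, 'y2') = -48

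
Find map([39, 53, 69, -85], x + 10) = 39+10=49, 53+10=63, 69+10=79, -85+10=-75
= [49, 63, 79, -75]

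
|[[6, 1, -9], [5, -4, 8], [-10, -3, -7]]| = (1)*(6)*det([[-4, 8], [-3, -7]]) + (-1)*(1)*det([[5, 8], [-10, -7]]) + (1)*(-9)*det([[5, -4], [-10, -3]])
= 312 + -45 + 495
= 762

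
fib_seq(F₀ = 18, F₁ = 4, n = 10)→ [18, 4, 22, 26, 48, 74, 122, 196, 318, 514]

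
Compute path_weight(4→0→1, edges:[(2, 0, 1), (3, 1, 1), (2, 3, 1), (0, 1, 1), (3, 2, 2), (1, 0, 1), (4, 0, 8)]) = 9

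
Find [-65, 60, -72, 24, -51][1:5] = [60, -72, 24, -51]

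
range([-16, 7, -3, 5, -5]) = 23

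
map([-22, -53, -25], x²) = (-22)²=484, (-53)²=2809, (-25)²=625
= [484, 2809, 625]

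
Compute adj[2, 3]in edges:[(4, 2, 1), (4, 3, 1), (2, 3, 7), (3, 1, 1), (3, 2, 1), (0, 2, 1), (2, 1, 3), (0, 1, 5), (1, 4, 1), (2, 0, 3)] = 7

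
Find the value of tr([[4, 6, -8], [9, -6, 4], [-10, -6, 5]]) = diagonal: 4 + (-6) + 5
= 3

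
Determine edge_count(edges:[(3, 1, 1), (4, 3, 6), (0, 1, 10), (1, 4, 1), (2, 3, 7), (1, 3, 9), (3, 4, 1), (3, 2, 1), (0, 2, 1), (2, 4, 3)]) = 10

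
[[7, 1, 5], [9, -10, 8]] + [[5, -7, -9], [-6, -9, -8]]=[[12, -6, -4], [3, -19, 0]]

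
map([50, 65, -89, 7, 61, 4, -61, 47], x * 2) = [100, 130, -178, 14, 122, 8, -122, 94]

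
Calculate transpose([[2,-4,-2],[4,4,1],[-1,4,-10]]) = [[2, 4, -1], [-4, 4, 4], [-2, 1, -10]]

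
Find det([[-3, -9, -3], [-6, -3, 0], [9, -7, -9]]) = (1)*(-3)*det([[-3, 0], [-7, -9]]) + (-1)*(-9)*det([[-6, 0], [9, -9]]) + (1)*(-3)*det([[-6, -3], [9, -7]])
= -81 + 486 + -207
= 198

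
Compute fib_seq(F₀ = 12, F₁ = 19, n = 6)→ [12, 19, 31, 50, 81, 131]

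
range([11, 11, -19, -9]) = 30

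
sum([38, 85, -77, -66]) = -20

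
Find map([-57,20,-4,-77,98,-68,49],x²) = [3249, 400, 16, 5929, 9604, 4624, 2401]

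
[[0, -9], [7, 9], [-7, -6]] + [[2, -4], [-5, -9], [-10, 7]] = [[2, -13], [2, 0], [-17, 1]]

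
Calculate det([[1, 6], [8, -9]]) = -57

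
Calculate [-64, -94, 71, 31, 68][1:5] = [-94, 71, 31, 68]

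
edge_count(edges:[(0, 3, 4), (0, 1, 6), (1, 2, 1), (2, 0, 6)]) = 4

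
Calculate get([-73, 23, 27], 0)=-73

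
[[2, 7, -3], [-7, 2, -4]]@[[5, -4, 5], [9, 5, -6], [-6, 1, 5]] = [[91, 24, -47], [7, 34, -67]]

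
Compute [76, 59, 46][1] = 59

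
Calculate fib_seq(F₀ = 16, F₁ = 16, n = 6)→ [16, 16, 32, 48, 80, 128]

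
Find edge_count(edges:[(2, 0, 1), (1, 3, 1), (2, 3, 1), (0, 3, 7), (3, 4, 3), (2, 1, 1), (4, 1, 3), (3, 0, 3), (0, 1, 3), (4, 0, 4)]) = 10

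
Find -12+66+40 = 94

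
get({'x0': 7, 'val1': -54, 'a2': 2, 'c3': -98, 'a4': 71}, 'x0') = 7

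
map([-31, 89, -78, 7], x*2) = [-62, 178, -156, 14]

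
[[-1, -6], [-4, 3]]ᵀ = [[-1, -4], [-6, 3]]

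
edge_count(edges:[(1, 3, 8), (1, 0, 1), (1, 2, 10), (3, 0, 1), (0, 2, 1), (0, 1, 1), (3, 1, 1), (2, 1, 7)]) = 8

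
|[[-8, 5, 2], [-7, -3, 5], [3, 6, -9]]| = -282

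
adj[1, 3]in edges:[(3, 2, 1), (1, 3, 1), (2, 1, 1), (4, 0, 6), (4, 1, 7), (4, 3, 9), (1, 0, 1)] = 1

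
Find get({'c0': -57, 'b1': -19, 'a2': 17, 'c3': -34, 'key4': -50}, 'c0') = -57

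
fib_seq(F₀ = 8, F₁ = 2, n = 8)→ F_2 = F_1 + F_0 = 10
F_3 = F_2 + F_1 = 12
F_4 = F_3 + F_2 = 22
...
= [8, 2, 10, 12, 22, 34, 56, 90]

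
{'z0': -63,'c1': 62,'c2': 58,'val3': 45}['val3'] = 45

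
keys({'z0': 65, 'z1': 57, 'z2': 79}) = ['z0', 'z1', 'z2']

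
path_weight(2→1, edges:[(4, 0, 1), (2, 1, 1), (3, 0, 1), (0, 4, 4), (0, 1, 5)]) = 1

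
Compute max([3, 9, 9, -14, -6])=9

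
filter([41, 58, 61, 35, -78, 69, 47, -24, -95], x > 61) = [69]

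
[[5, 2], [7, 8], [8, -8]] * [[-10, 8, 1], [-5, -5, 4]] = C[0][0] = (5)*(-10) + (2)*(-5) = -60
C[0][1] = (5)*(8) + (2)*(-5) = 30
C[0][2] = (5)*(1) + (2)*(4) = 13
C[1][0] = (7)*(-10) + (8)*(-5) = -110
C[1][1] = (7)*(8) + (8)*(-5) = 16
C[1][2] = (7)*(1) + (8)*(4) = 39
... (3 more cells)
= [[-60, 30, 13], [-110, 16, 39], [-40, 104, -24]]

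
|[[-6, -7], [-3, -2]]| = -9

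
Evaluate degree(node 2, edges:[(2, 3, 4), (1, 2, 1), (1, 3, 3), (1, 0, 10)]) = incident: (2,3), (1,2)
= 2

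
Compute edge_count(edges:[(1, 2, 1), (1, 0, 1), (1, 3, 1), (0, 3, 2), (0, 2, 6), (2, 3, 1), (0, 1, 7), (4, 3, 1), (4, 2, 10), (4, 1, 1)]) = 10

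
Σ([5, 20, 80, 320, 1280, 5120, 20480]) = 27305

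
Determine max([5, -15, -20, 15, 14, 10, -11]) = 15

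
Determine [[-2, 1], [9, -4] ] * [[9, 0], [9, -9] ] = C[0][0] = (-2)*(9) + (1)*(9) = -9
C[0][1] = (-2)*(0) + (1)*(-9) = -9
C[1][0] = (9)*(9) + (-4)*(9) = 45
C[1][1] = (9)*(0) + (-4)*(-9) = 36
= [[-9, -9], [45, 36]]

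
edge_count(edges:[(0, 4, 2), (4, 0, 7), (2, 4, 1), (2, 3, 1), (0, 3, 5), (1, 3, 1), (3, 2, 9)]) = 7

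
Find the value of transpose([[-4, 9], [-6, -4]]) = [[-4, -6], [9, -4]]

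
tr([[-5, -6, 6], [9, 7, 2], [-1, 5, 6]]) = 8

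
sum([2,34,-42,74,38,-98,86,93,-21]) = 2 + 34 + (-42) + 74 + 38 + (-98) + 86 + 93 + (-21)
= 166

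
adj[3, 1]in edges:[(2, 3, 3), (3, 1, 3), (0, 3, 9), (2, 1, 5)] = 3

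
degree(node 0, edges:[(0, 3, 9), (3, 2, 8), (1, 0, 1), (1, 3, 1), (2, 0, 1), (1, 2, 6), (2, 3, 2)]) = 3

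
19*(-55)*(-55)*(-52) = -2988700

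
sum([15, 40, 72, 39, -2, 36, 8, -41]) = 15 + 40 + 72 + 39 + (-2) + 36 + 8 + (-41)
= 167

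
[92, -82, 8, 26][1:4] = [-82, 8, 26]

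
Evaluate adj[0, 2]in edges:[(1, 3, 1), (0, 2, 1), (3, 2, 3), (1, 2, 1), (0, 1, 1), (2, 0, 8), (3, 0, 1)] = 1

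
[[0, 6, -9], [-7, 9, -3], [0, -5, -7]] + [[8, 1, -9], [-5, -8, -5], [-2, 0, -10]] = [[8, 7, -18], [-12, 1, -8], [-2, -5, -17]]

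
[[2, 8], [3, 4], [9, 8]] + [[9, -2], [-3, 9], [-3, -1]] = [[11, 6], [0, 13], [6, 7]]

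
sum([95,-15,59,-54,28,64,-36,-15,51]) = 95 + (-15) + 59 + (-54) + 28 + 64 + (-36) + (-15) + 51
= 177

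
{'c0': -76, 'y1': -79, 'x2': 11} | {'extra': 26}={'c0': -76, 'y1': -79, 'x2': 11, 'extra': 26}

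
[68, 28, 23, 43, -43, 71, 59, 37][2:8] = [23, 43, -43, 71, 59, 37]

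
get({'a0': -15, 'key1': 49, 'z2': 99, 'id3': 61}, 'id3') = 61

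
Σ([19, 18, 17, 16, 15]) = 19 + 18 + 17 + 16 + 15
= 85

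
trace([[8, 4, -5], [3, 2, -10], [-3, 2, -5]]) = 5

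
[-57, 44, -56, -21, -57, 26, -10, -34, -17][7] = -34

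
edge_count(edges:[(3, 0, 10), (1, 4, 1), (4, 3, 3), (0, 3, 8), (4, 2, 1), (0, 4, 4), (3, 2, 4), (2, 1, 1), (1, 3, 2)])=9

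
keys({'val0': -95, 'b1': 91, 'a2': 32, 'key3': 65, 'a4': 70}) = ['val0', 'b1', 'a2', 'key3', 'a4']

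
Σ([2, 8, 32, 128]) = 170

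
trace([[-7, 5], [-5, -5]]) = diagonal: (-7) + (-5)
= -12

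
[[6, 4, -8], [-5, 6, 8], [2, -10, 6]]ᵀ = [[6, -5, 2], [4, 6, -10], [-8, 8, 6]]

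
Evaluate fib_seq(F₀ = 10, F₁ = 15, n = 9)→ [10, 15, 25, 40, 65, 105, 170, 275, 445]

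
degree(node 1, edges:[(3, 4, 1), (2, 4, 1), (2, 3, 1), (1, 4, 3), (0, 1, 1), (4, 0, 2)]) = 2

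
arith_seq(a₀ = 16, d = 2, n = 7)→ [16, 18, 20, 22, 24, 26, 28]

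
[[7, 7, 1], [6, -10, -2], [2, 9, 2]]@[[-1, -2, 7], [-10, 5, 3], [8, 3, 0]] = C[0][0] = (7)*(-1) + (7)*(-10) + (1)*(8) = -69
C[0][1] = (7)*(-2) + (7)*(5) + (1)*(3) = 24
C[0][2] = (7)*(7) + (7)*(3) + (1)*(0) = 70
C[1][0] = (6)*(-1) + (-10)*(-10) + (-2)*(8) = 78
C[1][1] = (6)*(-2) + (-10)*(5) + (-2)*(3) = -68
C[1][2] = (6)*(7) + (-10)*(3) + (-2)*(0) = 12
... (3 more cells)
= [[-69, 24, 70], [78, -68, 12], [-76, 47, 41]]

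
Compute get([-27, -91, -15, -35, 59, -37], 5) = -37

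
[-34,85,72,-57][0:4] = [-34, 85, 72, -57]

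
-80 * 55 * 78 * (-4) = 1372800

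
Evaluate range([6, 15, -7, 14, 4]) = 22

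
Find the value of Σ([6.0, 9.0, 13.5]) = 6.0 + 9.0 + 13.5
= 28.5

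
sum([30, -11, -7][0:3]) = slice → [30, -11, -7]
30 + (-11) + (-7)
= 12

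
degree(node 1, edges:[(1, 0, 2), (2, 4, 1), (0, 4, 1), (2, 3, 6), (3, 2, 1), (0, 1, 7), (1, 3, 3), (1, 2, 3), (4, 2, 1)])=incident: (1,0), (0,1), (1,3), (1,2)
= 4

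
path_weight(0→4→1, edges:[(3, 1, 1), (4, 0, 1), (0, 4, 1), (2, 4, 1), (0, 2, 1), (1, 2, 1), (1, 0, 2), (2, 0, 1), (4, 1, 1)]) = 2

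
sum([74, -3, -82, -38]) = -49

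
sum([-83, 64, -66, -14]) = (-83) + 64 + (-66) + (-14)
= -99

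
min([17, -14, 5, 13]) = -14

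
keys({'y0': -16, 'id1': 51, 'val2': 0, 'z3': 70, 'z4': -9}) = ['y0', 'id1', 'val2', 'z3', 'z4']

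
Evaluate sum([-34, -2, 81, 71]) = (-34) + (-2) + 81 + 71
= 116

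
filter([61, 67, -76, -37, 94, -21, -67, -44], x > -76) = keep x where x > -76: 61✓, 67✓, -76✗, -37✓, 94✓, -21✓, -67✓, -44✓
= [61, 67, -37, 94, -21, -67, -44]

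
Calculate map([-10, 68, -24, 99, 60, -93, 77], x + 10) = -10+10=0, 68+10=78, -24+10=-14, 99+10=109, 60+10=70, -93+10=-83, 77+10=87
= [0, 78, -14, 109, 70, -83, 87]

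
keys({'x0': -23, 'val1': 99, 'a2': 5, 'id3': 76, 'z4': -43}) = ['x0', 'val1', 'a2', 'id3', 'z4']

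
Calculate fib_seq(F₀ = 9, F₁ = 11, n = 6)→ F_2 = F_1 + F_0 = 20
F_3 = F_2 + F_1 = 31
F_4 = F_3 + F_2 = 51
...
= [9, 11, 20, 31, 51, 82]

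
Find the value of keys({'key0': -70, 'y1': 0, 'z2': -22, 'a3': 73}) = ['key0', 'y1', 'z2', 'a3']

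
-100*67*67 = -448900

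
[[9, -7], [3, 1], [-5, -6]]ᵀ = [[9, 3, -5], [-7, 1, -6]]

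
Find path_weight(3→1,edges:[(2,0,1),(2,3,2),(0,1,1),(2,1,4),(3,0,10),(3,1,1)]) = w(3→1)=1
= 1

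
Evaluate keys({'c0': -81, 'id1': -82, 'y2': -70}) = ['c0', 'id1', 'y2']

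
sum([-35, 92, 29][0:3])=slice → [-35, 92, 29]
(-35) + 92 + 29
= 86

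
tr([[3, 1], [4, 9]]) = diagonal: 3 + 9
= 12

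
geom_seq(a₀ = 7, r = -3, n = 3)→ [7, -21, 63]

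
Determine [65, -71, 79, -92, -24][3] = -92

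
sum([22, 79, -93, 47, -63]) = 22 + 79 + (-93) + 47 + (-63)
= -8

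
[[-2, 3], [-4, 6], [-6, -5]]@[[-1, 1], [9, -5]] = [[29, -17], [58, -34], [-39, 19]]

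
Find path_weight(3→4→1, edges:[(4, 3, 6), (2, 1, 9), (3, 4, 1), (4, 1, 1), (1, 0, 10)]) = 2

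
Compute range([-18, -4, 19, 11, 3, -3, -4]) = 37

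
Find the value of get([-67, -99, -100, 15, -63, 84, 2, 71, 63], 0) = -67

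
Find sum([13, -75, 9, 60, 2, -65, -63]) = 13 + (-75) + 9 + 60 + 2 + (-65) + (-63)
= -119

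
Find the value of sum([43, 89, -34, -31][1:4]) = slice → [89, -34, -31]
89 + (-34) + (-31)
= 24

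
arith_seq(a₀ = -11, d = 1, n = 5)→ [-11, -10, -9, -8, -7]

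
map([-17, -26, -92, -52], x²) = [289, 676, 8464, 2704]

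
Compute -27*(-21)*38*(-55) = -1185030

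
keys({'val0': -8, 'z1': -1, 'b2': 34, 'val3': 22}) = ['val0', 'z1', 'b2', 'val3']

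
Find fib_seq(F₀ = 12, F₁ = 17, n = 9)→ [12, 17, 29, 46, 75, 121, 196, 317, 513]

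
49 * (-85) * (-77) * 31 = 9941855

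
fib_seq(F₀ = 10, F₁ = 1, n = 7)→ [10, 1, 11, 12, 23, 35, 58]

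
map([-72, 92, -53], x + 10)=[-62, 102, -43]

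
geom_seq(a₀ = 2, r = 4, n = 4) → [2, 8, 32, 128]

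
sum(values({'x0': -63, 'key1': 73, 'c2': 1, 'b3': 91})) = (-63) + 73 + 1 + 91
= 102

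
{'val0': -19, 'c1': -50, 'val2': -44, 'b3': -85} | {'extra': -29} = {'val0': -19, 'c1': -50, 'val2': -44, 'b3': -85, 'extra': -29}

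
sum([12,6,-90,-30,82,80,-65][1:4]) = -114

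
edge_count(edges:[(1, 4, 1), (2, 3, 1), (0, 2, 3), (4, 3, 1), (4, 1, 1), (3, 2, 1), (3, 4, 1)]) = 7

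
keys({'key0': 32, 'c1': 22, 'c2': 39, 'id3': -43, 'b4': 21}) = ['key0', 'c1', 'c2', 'id3', 'b4']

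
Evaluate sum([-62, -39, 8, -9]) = (-62) + (-39) + 8 + (-9)
= -102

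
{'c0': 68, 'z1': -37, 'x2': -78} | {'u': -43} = {'c0': 68, 'z1': -37, 'x2': -78, 'u': -43}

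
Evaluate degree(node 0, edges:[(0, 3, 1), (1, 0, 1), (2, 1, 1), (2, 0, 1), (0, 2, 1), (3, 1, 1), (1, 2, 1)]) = incident: (0,3), (1,0), (2,0), (0,2)
= 4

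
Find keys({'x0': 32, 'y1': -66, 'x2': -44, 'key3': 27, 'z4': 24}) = ['x0', 'y1', 'x2', 'key3', 'z4']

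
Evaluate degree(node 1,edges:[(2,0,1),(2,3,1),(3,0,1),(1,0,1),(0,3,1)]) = 1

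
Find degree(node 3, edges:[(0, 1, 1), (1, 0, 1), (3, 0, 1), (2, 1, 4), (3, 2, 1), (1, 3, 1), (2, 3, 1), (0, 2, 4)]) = incident: (3,0), (3,2), (1,3), (2,3)
= 4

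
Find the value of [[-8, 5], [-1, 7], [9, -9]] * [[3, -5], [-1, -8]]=[[-29, 0], [-10, -51], [36, 27]]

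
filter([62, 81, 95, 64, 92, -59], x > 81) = [95, 92]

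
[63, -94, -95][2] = -95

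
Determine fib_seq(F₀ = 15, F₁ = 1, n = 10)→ [15, 1, 16, 17, 33, 50, 83, 133, 216, 349]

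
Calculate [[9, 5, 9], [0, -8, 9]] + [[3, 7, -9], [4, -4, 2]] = [[12, 12, 0], [4, -12, 11]]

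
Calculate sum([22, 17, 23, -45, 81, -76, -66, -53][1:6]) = 0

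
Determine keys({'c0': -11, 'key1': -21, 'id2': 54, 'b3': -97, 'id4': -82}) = ['c0', 'key1', 'id2', 'b3', 'id4']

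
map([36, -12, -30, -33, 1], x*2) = 36*2=72, -12*2=-24, -30*2=-60, -33*2=-66, 1*2=2
= [72, -24, -60, -66, 2]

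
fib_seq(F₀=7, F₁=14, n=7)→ [7, 14, 21, 35, 56, 91, 147]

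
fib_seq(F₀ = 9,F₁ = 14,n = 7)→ F_2 = F_1 + F_0 = 23
F_3 = F_2 + F_1 = 37
F_4 = F_3 + F_2 = 60
...
= [9, 14, 23, 37, 60, 97, 157]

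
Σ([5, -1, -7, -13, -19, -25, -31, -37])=-128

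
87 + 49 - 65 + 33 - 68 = 36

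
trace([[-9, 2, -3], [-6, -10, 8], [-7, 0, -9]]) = diagonal: (-9) + (-10) + (-9)
= -28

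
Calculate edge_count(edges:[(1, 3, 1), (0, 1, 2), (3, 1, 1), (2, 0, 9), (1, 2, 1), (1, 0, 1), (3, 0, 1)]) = 7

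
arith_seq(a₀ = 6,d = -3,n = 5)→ a_0 = 6 + 0*-3 = 6
a_1 = 6 + 1*-3 = 3
a_2 = 6 + 2*-3 = 0
...
= [6, 3, 0, -3, -6]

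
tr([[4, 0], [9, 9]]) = diagonal: 4 + 9
= 13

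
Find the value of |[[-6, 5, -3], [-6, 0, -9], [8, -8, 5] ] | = (1)*(-6)*det([[0, -9], [-8, 5]]) + (-1)*(5)*det([[-6, -9], [8, 5]]) + (1)*(-3)*det([[-6, 0], [8, -8]])
= 432 + -210 + -144
= 78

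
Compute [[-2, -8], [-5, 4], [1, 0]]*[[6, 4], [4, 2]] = [[-44, -24], [-14, -12], [6, 4]]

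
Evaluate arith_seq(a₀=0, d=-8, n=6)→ [0, -8, -16, -24, -32, -40]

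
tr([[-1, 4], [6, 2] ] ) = 1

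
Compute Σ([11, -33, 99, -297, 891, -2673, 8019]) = 11 + -33 + 99 + -297 + 891 + -2673 + 8019
= 6017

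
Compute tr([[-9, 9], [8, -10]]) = diagonal: (-9) + (-10)
= -19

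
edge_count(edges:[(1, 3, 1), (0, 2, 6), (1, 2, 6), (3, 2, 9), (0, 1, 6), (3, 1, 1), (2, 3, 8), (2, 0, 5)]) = 8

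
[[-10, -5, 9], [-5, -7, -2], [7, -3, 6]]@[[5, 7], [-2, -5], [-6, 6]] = C[0][0] = (-10)*(5) + (-5)*(-2) + (9)*(-6) = -94
C[0][1] = (-10)*(7) + (-5)*(-5) + (9)*(6) = 9
C[1][0] = (-5)*(5) + (-7)*(-2) + (-2)*(-6) = 1
C[1][1] = (-5)*(7) + (-7)*(-5) + (-2)*(6) = -12
C[2][0] = (7)*(5) + (-3)*(-2) + (6)*(-6) = 5
C[2][1] = (7)*(7) + (-3)*(-5) + (6)*(6) = 100
= [[-94, 9], [1, -12], [5, 100]]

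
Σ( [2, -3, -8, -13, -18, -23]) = -63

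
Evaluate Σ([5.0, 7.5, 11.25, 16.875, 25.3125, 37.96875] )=103.90625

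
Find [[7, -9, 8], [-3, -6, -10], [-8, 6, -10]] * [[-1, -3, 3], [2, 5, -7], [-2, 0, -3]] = [[-41, -66, 60], [11, -21, 63], [40, 54, -36]]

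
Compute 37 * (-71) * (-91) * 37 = 8845109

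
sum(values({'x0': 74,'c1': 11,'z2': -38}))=47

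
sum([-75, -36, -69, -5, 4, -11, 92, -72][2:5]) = -70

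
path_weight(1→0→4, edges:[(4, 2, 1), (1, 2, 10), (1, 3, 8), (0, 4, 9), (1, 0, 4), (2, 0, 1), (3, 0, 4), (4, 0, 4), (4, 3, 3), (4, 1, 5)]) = w(1→0)=4 + w(0→4)=9
= 13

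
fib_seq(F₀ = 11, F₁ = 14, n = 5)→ F_2 = F_1 + F_0 = 25
F_3 = F_2 + F_1 = 39
F_4 = F_3 + F_2 = 64
= [11, 14, 25, 39, 64]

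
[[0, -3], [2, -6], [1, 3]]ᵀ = [[0, 2, 1], [-3, -6, 3]]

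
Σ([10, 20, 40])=10 + 20 + 40
= 70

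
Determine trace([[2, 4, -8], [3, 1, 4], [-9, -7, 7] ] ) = 10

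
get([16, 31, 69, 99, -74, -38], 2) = 69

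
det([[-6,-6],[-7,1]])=(-6)*(1) - (-6)*(-7)
= -48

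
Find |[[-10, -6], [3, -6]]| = 78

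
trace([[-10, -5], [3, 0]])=diagonal: (-10) + 0
= -10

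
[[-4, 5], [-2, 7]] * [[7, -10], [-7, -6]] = C[0][0] = (-4)*(7) + (5)*(-7) = -63
C[0][1] = (-4)*(-10) + (5)*(-6) = 10
C[1][0] = (-2)*(7) + (7)*(-7) = -63
C[1][1] = (-2)*(-10) + (7)*(-6) = -22
= [[-63, 10], [-63, -22]]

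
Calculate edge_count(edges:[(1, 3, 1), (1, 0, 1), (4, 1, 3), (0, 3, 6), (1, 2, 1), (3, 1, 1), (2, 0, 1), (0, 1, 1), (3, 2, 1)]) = 9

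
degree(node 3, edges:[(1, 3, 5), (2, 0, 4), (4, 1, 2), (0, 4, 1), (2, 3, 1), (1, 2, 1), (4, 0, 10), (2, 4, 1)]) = incident: (1,3), (2,3)
= 2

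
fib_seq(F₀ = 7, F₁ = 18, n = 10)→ F_2 = F_1 + F_0 = 25
F_3 = F_2 + F_1 = 43
F_4 = F_3 + F_2 = 68
...
= [7, 18, 25, 43, 68, 111, 179, 290, 469, 759]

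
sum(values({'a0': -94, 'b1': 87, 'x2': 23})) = 16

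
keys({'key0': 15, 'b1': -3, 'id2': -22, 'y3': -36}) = ['key0', 'b1', 'id2', 'y3']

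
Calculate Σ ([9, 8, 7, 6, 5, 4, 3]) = 42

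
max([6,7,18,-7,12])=18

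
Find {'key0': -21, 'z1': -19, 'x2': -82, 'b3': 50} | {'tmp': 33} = {'key0': -21, 'z1': -19, 'x2': -82, 'b3': 50, 'tmp': 33}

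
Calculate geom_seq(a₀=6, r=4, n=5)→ a_0 = 6*4^0 = 6
a_1 = 6*4^1 = 24
a_2 = 6*4^2 = 96
...
= [6, 24, 96, 384, 1536]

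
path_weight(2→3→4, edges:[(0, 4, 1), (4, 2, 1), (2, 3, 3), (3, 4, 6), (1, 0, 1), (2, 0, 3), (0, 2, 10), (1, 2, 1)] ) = 9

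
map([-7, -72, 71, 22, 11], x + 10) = -7+10=3, -72+10=-62, 71+10=81, 22+10=32, 11+10=21
= [3, -62, 81, 32, 21]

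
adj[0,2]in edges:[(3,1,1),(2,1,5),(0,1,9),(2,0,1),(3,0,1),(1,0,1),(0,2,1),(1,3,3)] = 1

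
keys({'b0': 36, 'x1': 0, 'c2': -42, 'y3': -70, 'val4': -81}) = ['b0', 'x1', 'c2', 'y3', 'val4']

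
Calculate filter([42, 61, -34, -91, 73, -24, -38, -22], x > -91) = keep x where x > -91: 42✓, 61✓, -34✓, -91✗, 73✓, -24✓, -38✓, -22✓
= [42, 61, -34, 73, -24, -38, -22]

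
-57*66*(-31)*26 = 3032172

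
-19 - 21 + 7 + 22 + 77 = 66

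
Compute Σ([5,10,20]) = 35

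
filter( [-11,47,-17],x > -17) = [-11, 47]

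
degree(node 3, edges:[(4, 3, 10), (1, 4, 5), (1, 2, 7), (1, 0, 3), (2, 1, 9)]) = incident: (4,3)
= 1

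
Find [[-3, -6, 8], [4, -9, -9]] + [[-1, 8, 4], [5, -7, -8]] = [[-4, 2, 12], [9, -16, -17]]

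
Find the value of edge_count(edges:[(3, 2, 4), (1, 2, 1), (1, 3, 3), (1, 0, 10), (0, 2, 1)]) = 5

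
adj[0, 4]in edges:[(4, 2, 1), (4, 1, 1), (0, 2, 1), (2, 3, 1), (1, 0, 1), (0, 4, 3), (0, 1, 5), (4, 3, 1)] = 3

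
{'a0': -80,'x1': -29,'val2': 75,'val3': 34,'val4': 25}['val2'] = 75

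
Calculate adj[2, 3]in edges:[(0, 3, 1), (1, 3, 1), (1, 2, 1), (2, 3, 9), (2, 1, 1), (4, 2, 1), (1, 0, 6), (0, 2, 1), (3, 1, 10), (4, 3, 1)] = 9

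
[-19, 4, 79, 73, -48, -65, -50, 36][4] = -48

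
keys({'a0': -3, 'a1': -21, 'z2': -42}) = ['a0', 'a1', 'z2']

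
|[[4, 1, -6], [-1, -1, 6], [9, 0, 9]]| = (1)*(4)*det([[-1, 6], [0, 9]]) + (-1)*(1)*det([[-1, 6], [9, 9]]) + (1)*(-6)*det([[-1, -1], [9, 0]])
= -36 + 63 + -54
= -27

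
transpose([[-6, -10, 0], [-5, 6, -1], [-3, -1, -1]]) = [[-6, -5, -3], [-10, 6, -1], [0, -1, -1]]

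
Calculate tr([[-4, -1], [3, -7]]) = -11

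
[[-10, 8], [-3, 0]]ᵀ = [[-10, -3], [8, 0]]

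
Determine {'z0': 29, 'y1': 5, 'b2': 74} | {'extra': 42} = {'z0': 29, 'y1': 5, 'b2': 74, 'extra': 42}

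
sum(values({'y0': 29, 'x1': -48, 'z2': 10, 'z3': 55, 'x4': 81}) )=29 + (-48) + 10 + 55 + 81
= 127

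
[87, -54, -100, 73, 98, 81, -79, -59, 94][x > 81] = [87, 98, 94]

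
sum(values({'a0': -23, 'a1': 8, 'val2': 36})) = (-23) + 8 + 36
= 21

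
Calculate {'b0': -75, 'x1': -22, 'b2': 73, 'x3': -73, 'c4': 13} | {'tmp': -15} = {'b0': -75, 'x1': -22, 'b2': 73, 'x3': -73, 'c4': 13, 'tmp': -15}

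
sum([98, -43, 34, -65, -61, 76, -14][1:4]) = -74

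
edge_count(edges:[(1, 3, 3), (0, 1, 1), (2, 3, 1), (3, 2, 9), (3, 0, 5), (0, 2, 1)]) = 6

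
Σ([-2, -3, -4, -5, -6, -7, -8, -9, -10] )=(-2) + (-3) + (-4) + (-5) + (-6) + (-7) + (-8) + (-9) + (-10)
= -54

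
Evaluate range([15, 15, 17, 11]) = 6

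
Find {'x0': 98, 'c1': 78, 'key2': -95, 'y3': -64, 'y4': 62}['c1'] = 78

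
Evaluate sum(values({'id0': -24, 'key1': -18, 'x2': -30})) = (-24) + (-18) + (-30)
= -72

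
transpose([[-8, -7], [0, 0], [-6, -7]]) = [[-8, 0, -6], [-7, 0, -7]]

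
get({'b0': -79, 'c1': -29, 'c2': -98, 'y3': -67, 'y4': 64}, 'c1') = -29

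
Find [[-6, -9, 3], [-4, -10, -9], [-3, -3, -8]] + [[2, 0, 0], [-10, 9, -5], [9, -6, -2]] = [[-4, -9, 3], [-14, -1, -14], [6, -9, -10]]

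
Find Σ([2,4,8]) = 14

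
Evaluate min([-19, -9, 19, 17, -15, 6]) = -19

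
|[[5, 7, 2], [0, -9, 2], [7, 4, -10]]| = (1)*(5)*det([[-9, 2], [4, -10]]) + (-1)*(7)*det([[0, 2], [7, -10]]) + (1)*(2)*det([[0, -9], [7, 4]])
= 410 + 98 + 126
= 634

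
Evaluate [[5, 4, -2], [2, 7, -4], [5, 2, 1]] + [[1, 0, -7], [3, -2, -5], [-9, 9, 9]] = [[6, 4, -9], [5, 5, -9], [-4, 11, 10]]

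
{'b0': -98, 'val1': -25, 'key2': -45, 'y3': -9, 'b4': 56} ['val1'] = -25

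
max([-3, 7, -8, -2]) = 7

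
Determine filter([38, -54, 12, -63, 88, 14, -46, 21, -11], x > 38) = [88]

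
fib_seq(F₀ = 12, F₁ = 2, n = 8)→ F_2 = F_1 + F_0 = 14
F_3 = F_2 + F_1 = 16
F_4 = F_3 + F_2 = 30
...
= [12, 2, 14, 16, 30, 46, 76, 122]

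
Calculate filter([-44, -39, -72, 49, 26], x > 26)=[49]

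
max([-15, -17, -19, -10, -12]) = -10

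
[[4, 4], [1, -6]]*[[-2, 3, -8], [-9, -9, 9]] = [[-44, -24, 4], [52, 57, -62]]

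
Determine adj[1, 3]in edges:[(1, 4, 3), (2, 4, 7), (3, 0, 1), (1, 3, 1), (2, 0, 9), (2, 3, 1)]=1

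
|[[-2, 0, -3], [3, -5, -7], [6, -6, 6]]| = (1)*(-2)*det([[-5, -7], [-6, 6]]) + (-1)*(0)*det([[3, -7], [6, 6]]) + (1)*(-3)*det([[3, -5], [6, -6]])
= 144 + 0 + -36
= 108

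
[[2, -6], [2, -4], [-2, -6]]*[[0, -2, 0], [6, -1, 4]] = C[0][0] = (2)*(0) + (-6)*(6) = -36
C[0][1] = (2)*(-2) + (-6)*(-1) = 2
C[0][2] = (2)*(0) + (-6)*(4) = -24
C[1][0] = (2)*(0) + (-4)*(6) = -24
C[1][1] = (2)*(-2) + (-4)*(-1) = 0
C[1][2] = (2)*(0) + (-4)*(4) = -16
... (3 more cells)
= [[-36, 2, -24], [-24, 0, -16], [-36, 10, -24]]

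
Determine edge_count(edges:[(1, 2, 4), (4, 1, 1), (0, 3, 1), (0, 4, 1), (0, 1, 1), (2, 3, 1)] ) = 6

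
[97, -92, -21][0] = 97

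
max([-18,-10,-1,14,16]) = 16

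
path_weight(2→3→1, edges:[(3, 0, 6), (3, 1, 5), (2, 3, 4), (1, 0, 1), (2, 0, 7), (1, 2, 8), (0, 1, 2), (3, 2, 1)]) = 9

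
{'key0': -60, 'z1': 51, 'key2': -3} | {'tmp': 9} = {'key0': -60, 'z1': 51, 'key2': -3, 'tmp': 9}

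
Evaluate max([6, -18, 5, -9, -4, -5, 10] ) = 10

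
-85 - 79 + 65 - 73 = -172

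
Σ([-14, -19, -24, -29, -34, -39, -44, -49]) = -252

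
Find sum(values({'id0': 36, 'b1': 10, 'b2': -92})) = -46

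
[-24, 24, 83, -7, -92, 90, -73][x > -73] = keep x where x > -73: -24✓, 24✓, 83✓, -7✓, -92✗, 90✓, -73✗
= [-24, 24, 83, -7, 90]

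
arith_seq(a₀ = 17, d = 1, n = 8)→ [17, 18, 19, 20, 21, 22, 23, 24]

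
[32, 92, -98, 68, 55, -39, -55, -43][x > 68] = keep x where x > 68: 32✗, 92✓, -98✗, 68✗, 55✗, -39✗, -55✗, -43✗
= [92]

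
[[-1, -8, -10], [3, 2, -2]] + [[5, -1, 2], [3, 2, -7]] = [[4, -9, -8], [6, 4, -9]]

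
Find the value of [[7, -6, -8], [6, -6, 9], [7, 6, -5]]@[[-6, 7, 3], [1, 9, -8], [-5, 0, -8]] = [[-8, -5, 133], [-87, -12, -6], [-11, 103, 13]]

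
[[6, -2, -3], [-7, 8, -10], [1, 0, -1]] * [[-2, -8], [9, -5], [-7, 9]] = C[0][0] = (6)*(-2) + (-2)*(9) + (-3)*(-7) = -9
C[0][1] = (6)*(-8) + (-2)*(-5) + (-3)*(9) = -65
C[1][0] = (-7)*(-2) + (8)*(9) + (-10)*(-7) = 156
C[1][1] = (-7)*(-8) + (8)*(-5) + (-10)*(9) = -74
C[2][0] = (1)*(-2) + (0)*(9) + (-1)*(-7) = 5
C[2][1] = (1)*(-8) + (0)*(-5) + (-1)*(9) = -17
= [[-9, -65], [156, -74], [5, -17]]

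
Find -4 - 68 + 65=-7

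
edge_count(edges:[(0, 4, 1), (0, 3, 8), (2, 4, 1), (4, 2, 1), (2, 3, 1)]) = 5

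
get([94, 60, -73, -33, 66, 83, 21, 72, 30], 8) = 30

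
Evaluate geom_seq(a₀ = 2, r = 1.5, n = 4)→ [2.0, 3.0, 4.5, 6.75]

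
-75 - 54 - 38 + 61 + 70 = -36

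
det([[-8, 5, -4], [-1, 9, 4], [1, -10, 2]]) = (1)*(-8)*det([[9, 4], [-10, 2]]) + (-1)*(5)*det([[-1, 4], [1, 2]]) + (1)*(-4)*det([[-1, 9], [1, -10]])
= -464 + 30 + -4
= -438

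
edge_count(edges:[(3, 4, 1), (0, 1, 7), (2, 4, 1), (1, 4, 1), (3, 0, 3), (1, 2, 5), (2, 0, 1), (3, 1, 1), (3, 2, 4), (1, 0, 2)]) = 10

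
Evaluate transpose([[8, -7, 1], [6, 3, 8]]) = [[8, 6], [-7, 3], [1, 8]]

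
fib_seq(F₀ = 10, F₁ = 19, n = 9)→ F_2 = F_1 + F_0 = 29
F_3 = F_2 + F_1 = 48
F_4 = F_3 + F_2 = 77
...
= [10, 19, 29, 48, 77, 125, 202, 327, 529]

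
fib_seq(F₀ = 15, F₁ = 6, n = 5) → F_2 = F_1 + F_0 = 21
F_3 = F_2 + F_1 = 27
F_4 = F_3 + F_2 = 48
= [15, 6, 21, 27, 48]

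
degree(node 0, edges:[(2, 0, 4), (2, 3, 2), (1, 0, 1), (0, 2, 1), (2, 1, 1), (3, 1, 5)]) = 3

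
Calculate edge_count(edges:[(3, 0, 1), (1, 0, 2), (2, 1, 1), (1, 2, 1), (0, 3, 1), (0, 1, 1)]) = 6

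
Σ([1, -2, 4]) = 3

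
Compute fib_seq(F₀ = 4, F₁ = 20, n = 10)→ [4, 20, 24, 44, 68, 112, 180, 292, 472, 764]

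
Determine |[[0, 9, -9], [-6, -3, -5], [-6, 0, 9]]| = 918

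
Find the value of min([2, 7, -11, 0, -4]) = -11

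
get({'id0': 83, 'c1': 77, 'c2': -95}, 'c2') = -95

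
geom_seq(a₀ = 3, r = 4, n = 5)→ [3, 12, 48, 192, 768]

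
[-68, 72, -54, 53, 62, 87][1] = 72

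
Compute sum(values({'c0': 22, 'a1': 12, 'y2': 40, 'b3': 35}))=22 + 12 + 40 + 35
= 109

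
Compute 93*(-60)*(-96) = 535680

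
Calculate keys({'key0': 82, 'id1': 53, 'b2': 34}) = ['key0', 'id1', 'b2']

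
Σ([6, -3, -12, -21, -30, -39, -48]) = -147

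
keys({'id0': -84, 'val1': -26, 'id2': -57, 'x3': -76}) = ['id0', 'val1', 'id2', 'x3']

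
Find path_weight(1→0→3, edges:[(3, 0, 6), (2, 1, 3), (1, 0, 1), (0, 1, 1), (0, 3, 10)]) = 11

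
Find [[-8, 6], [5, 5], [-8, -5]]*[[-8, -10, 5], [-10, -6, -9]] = C[0][0] = (-8)*(-8) + (6)*(-10) = 4
C[0][1] = (-8)*(-10) + (6)*(-6) = 44
C[0][2] = (-8)*(5) + (6)*(-9) = -94
C[1][0] = (5)*(-8) + (5)*(-10) = -90
C[1][1] = (5)*(-10) + (5)*(-6) = -80
C[1][2] = (5)*(5) + (5)*(-9) = -20
... (3 more cells)
= [[4, 44, -94], [-90, -80, -20], [114, 110, 5]]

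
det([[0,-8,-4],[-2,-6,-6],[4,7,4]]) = (1)*(0)*det([[-6, -6], [7, 4]]) + (-1)*(-8)*det([[-2, -6], [4, 4]]) + (1)*(-4)*det([[-2, -6], [4, 7]])
= 0 + 128 + -40
= 88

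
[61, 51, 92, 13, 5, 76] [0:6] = [61, 51, 92, 13, 5, 76]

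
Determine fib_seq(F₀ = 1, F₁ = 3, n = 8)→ [1, 3, 4, 7, 11, 18, 29, 47]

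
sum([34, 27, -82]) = 34 + 27 + (-82)
= -21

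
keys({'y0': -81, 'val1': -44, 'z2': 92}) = ['y0', 'val1', 'z2']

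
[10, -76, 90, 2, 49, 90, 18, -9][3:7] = [2, 49, 90, 18]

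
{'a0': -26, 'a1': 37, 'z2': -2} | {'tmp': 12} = {'a0': -26, 'a1': 37, 'z2': -2, 'tmp': 12}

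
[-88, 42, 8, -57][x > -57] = keep x where x > -57: -88✗, 42✓, 8✓, -57✗
= [42, 8]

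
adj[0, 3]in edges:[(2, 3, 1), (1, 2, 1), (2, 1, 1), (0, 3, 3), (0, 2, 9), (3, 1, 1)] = 3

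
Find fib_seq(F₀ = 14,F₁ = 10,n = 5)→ F_2 = F_1 + F_0 = 24
F_3 = F_2 + F_1 = 34
F_4 = F_3 + F_2 = 58
= [14, 10, 24, 34, 58]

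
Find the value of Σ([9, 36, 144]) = 9 + 36 + 144
= 189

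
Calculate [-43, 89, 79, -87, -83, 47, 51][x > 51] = [89, 79]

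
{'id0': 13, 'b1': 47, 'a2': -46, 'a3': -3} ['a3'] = -3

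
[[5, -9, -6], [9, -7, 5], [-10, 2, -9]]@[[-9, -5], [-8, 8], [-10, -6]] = [[87, -61], [-75, -131], [164, 120]]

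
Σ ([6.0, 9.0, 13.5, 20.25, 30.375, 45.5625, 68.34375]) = 6.0 + 9.0 + 13.5 + 20.25 + 30.375 + 45.5625 + 68.34375
= 193.03125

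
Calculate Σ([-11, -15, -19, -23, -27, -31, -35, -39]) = (-11) + (-15) + (-19) + (-23) + (-27) + (-31) + (-35) + (-39)
= -200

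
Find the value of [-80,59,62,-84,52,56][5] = 56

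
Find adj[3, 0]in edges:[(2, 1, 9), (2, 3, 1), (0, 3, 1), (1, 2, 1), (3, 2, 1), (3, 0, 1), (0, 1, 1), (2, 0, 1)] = 1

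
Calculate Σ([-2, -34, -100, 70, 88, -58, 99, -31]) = (-2) + (-34) + (-100) + 70 + 88 + (-58) + 99 + (-31)
= 32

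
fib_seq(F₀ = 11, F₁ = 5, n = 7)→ [11, 5, 16, 21, 37, 58, 95]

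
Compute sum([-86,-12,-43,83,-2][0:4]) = slice → [-86, -12, -43, 83]
(-86) + (-12) + (-43) + 83
= -58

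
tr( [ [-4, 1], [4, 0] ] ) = diagonal: (-4) + 0
= -4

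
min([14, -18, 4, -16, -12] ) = -18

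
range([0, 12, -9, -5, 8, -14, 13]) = 27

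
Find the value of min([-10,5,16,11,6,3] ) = -10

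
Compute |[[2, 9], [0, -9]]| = (2)*(-9) - (9)*(0)
= -18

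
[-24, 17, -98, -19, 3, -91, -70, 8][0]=-24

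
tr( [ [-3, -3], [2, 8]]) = 5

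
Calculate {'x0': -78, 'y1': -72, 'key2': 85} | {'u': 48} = {'x0': -78, 'y1': -72, 'key2': 85, 'u': 48}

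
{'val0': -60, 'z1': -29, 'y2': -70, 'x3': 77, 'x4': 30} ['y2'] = -70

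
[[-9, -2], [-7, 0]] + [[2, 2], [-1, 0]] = [[-7, 0], [-8, 0]]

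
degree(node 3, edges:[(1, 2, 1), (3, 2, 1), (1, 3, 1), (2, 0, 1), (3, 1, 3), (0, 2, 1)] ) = incident: (3,2), (1,3), (3,1)
= 3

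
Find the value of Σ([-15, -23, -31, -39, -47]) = (-15) + (-23) + (-31) + (-39) + (-47)
= -155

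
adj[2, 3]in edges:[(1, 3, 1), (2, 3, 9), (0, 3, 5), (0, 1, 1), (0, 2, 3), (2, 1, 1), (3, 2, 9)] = 9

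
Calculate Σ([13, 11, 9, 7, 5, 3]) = 13 + 11 + 9 + 7 + 5 + 3
= 48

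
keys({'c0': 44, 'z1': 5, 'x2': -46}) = ['c0', 'z1', 'x2']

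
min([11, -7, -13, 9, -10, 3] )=-13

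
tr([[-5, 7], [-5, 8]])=diagonal: (-5) + 8
= 3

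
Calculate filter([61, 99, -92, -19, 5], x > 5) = [61, 99]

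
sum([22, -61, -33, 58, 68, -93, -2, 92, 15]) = 22 + (-61) + (-33) + 58 + 68 + (-93) + (-2) + 92 + 15
= 66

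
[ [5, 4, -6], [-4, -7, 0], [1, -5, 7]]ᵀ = [[5, -4, 1], [4, -7, -5], [-6, 0, 7]]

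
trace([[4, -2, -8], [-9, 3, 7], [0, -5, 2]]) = 9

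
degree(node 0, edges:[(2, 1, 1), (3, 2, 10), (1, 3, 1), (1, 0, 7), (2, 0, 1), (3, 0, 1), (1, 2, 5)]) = 3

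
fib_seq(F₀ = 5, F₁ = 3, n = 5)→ F_2 = F_1 + F_0 = 8
F_3 = F_2 + F_1 = 11
F_4 = F_3 + F_2 = 19
= [5, 3, 8, 11, 19]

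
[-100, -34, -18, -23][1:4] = [-34, -18, -23]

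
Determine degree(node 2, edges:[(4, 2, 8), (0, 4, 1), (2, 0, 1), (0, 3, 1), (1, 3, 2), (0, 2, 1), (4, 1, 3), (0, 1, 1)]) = incident: (4,2), (2,0), (0,2)
= 3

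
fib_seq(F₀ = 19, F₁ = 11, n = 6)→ [19, 11, 30, 41, 71, 112]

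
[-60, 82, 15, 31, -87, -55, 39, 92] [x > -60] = [82, 15, 31, -55, 39, 92]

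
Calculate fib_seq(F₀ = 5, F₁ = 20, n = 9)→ F_2 = F_1 + F_0 = 25
F_3 = F_2 + F_1 = 45
F_4 = F_3 + F_2 = 70
...
= [5, 20, 25, 45, 70, 115, 185, 300, 485]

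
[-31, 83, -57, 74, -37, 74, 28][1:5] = [83, -57, 74, -37]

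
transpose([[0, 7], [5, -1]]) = [[0, 5], [7, -1]]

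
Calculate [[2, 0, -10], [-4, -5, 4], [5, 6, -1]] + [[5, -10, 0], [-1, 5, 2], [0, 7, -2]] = [[7, -10, -10], [-5, 0, 6], [5, 13, -3]]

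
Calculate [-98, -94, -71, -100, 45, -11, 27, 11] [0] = -98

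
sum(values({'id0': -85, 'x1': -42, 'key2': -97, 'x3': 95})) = -129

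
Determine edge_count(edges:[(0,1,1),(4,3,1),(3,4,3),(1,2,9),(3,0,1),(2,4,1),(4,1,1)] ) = 7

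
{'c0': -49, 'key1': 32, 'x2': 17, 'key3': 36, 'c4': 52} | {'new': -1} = {'c0': -49, 'key1': 32, 'x2': 17, 'key3': 36, 'c4': 52, 'new': -1}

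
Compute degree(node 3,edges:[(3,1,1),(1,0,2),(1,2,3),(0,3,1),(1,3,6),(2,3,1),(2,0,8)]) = incident: (3,1), (0,3), (1,3), (2,3)
= 4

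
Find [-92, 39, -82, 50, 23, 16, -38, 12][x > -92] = [39, -82, 50, 23, 16, -38, 12]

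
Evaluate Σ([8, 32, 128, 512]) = 680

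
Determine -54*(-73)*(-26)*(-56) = 5739552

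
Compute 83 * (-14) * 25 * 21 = -610050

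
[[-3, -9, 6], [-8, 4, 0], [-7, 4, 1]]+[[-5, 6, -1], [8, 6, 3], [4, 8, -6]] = [[-8, -3, 5], [0, 10, 3], [-3, 12, -5]]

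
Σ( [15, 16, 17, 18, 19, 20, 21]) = 15 + 16 + 17 + 18 + 19 + 20 + 21
= 126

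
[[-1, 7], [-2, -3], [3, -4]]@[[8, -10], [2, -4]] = C[0][0] = (-1)*(8) + (7)*(2) = 6
C[0][1] = (-1)*(-10) + (7)*(-4) = -18
C[1][0] = (-2)*(8) + (-3)*(2) = -22
C[1][1] = (-2)*(-10) + (-3)*(-4) = 32
C[2][0] = (3)*(8) + (-4)*(2) = 16
C[2][1] = (3)*(-10) + (-4)*(-4) = -14
= [[6, -18], [-22, 32], [16, -14]]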